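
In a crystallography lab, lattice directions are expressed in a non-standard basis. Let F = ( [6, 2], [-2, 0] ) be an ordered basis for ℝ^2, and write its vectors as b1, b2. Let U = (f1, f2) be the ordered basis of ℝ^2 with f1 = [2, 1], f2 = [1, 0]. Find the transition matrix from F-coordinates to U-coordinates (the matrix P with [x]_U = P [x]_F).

[[2, 0], [2, -2]]

Column j of P is [bj]_U, since P maps F-coordinates to U-coordinates.
Expressing b1 in U: b1 = 2f1 + 2f2, so column 1 of P is [2, 2].
Doing the same for each bj gives P = [[2, 0], [2, -2]].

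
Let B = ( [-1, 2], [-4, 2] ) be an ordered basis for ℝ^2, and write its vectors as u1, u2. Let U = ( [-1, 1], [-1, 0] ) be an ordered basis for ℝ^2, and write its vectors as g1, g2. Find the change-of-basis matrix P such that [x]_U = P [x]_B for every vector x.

[[2, 2], [-1, 2]]

Column j of P is [uj]_U, since P maps B-coordinates to U-coordinates.
Expressing u1 in U: u1 = 2g1 - g2, so column 1 of P is [2, -1].
Doing the same for each uj gives P = [[2, 2], [-1, 2]].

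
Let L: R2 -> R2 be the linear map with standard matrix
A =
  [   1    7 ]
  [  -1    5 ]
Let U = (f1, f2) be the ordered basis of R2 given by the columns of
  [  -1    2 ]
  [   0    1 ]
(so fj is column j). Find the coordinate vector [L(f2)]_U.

[-3, 3]

Compute L(f2) = A f2 = [9, 3] in standard coordinates.
Then write this in U-coordinates: solve for y in y_1 f1 + y_2 f2 = [9, 3].
This gives y = [-3, 3], which is column 2 of [L]_U.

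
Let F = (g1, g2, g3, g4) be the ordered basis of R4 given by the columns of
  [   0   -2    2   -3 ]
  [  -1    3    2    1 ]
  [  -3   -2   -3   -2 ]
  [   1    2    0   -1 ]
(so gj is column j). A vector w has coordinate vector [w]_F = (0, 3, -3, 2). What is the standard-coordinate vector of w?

The coordinates say w = 0·g1 + 3g2 - 3g3 + 2g4; adding the scaled basis vectors gives (-18, 5, -1, 4).

(-18, 5, -1, 4)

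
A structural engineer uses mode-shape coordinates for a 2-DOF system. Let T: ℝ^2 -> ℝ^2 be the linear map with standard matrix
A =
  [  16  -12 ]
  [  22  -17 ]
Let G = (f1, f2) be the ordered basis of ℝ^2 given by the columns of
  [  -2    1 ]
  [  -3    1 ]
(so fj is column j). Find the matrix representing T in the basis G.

[[-3, -1], [-2, 2]]

Let P have columns f1, f2. Then [T]_G = P^(-1) A P.
Here det P = 1, so P^(-1) is integer; computing A P first and then P^(-1)(A P) gives [[-3, -1], [-2, 2]].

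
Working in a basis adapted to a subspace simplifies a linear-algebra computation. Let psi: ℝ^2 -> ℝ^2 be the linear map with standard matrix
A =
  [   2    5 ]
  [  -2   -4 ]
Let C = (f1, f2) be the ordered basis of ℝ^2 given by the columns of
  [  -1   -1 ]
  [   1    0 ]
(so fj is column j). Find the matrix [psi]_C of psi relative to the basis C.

Let P have columns f1, f2. Then [psi]_C = P^(-1) A P.
Here det P = 1, so P^(-1) is integer; computing A P first and then P^(-1)(A P) gives [[-2, 2], [-1, 0]].

[[-2, 2], [-1, 0]]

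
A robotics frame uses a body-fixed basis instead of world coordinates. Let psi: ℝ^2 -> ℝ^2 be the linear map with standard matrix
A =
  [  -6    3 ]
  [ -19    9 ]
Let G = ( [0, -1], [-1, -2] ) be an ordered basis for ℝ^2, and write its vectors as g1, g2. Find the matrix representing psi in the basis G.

Let P have columns g1, g2. Then [psi]_G = P^(-1) A P.
Here det P = -1, so P^(-1) is integer; computing A P first and then P^(-1)(A P) gives [[3, -1], [3, 0]].

[[3, -1], [3, 0]]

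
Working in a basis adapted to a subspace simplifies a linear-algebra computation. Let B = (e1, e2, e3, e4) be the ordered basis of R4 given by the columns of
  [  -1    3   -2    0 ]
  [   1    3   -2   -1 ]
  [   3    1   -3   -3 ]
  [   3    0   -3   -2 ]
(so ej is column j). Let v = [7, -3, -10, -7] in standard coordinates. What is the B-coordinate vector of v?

[-4, -1, -3, 2]

Write v = c_1 e1 + ... + c_4 e4 and solve for the c_i.
Row-reducing the augmented matrix [M | v] gives c = (-4, -1, -3, 2).
Check: -4e1 - e2 - 3e3 + 2e4 = [7, -3, -10, -7].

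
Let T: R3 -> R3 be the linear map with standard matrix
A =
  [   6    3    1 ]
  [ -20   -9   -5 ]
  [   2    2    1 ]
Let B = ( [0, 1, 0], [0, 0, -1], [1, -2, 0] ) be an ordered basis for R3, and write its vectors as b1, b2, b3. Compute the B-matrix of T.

[[-3, 3, -2], [-2, 1, 2], [3, -1, 0]]

The j-th column of [T]_B is [T(bj)]_B.
T(b1) = A b1 = [3, -9, 2] = -3b1 - 2b2 + 3b3, so column 1 is [-3, -2, 3].
Repeating for b2, b3 and assembling the columns gives [[-3, 3, -2], [-2, 1, 2], [3, -1, 0]].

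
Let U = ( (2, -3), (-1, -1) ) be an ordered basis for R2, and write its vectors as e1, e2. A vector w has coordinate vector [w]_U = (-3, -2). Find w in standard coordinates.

w = M [w]_U, where M has columns e1, e2.
Carrying out the matrix-vector product, w = (-4, 11).

(-4, 11)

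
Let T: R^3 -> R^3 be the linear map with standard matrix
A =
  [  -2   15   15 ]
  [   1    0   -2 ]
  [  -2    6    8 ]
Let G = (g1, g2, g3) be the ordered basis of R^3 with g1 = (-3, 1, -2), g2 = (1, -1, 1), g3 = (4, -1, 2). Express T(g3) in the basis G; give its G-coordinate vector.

(1, -2, 3)

Compute T(g3) = A g3 = (7, 0, 2) in standard coordinates.
Then write this in G-coordinates: solve for y in y_1 g1 + ... + y_3 g3 = (7, 0, 2).
This gives y = (1, -2, 3), which is column 3 of [T]_G.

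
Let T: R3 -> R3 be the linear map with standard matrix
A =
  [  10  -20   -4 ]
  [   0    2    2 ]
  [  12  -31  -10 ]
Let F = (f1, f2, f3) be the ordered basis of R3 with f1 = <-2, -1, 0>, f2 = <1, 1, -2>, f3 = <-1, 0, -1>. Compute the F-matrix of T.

[[-1, 3, 2], [-3, 1, 0], [-1, -3, 2]]

Let P have columns f1, ..., f3. Then [T]_F = P^(-1) A P.
Here det P = -1, so P^(-1) is integer; computing A P first and then P^(-1)(A P) gives [[-1, 3, 2], [-3, 1, 0], [-1, -3, 2]].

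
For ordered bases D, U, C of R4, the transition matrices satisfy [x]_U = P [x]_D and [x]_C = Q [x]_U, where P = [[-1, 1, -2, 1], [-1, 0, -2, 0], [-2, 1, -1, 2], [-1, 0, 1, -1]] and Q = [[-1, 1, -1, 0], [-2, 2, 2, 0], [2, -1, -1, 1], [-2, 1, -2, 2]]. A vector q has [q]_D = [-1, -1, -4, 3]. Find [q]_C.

First [q]_U = P [q]_D = [11, 9, 11, -6].
Then [q]_C = Q [q]_U = [-13, 18, -4, -47].

[-13, 18, -4, -47]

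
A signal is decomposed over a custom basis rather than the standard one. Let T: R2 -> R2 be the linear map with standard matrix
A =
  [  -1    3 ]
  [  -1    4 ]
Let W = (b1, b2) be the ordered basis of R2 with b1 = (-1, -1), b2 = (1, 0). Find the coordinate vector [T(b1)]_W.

Column 1 of [T]_W is the W-coordinate vector of T(b1).
In standard coordinates T(b1) = A b1 = (-2, -3).
Converting to W: (-2, -3) = 3b1 + b2, so the coordinate vector is (3, 1).

(3, 1)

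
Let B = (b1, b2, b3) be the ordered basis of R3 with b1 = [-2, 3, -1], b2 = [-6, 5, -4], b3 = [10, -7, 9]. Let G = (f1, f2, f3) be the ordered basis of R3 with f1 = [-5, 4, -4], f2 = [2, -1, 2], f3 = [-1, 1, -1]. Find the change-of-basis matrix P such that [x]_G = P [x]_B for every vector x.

[[1, 2, -1], [2, 1, 2], [1, -2, -1]]

Let M have columns bj and N have columns fj. Then for every x, N [x]_G = x = M [x]_B, so P = N^(-1) M.
Since det N = 1, N^(-1) has integer entries; multiplying gives P = [[1, 2, -1], [2, 1, 2], [1, -2, -1]].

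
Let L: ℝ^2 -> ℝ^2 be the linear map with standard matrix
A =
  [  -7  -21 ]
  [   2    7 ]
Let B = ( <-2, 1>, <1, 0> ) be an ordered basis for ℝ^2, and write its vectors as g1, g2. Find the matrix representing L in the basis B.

[[3, 2], [-1, -3]]

Let P have columns g1, g2. Then [L]_B = P^(-1) A P.
Here det P = -1, so P^(-1) is integer; computing A P first and then P^(-1)(A P) gives [[3, 2], [-1, -3]].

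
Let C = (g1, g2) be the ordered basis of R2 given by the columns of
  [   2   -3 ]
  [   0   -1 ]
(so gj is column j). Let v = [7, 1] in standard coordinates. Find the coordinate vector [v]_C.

Write v = c_1 g1 + c_2 g2 and solve for the c_i.
System: 2c_1 - 3c_2 = 7, 0c_1 - c_2 = 1; solving gives c_1 = 2, c_2 = -1.
Check: 2g1 - g2 = [7, 1].

[2, -1]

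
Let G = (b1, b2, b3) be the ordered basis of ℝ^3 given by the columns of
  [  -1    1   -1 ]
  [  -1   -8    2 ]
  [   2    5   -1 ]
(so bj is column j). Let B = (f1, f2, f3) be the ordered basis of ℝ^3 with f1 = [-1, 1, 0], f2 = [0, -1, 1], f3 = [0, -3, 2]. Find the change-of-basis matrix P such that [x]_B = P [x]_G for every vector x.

Take x = bj: its G-coordinates are the j-th standard unit vector, so P e_j — column j of P — equals [bj]_B.
b1 = f1 + 2f2 + 0·f3, giving column 1 = [1, 2, 0]; repeating for each j gives P = [[1, -1, 1], [2, 1, -1], [0, 2, 0]].

[[1, -1, 1], [2, 1, -1], [0, 2, 0]]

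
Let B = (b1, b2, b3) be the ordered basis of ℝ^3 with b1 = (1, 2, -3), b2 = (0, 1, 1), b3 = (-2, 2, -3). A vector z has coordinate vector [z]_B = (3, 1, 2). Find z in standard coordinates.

(-1, 11, -14)

By definition z = 3b1 + b2 + 2b3.
Summing componentwise gives (-1, 11, -14).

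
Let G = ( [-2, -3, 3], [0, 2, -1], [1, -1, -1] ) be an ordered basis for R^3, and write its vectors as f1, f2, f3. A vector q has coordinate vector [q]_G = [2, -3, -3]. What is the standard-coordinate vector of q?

The coordinates say q = 2f1 - 3f2 - 3f3; adding the scaled basis vectors gives [-7, -9, 12].

[-7, -9, 12]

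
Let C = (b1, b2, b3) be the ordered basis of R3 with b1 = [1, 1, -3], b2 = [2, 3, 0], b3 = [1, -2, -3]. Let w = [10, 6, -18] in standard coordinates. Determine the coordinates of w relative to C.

[4, 2, 2]

[w]_C is the unique c with M c = w, where M has columns b1, ..., b3.
Gaussian elimination on [M | w] yields c = (4, 2, 2).
Check: 4b1 + 2b2 + 2b3 = [10, 6, -18].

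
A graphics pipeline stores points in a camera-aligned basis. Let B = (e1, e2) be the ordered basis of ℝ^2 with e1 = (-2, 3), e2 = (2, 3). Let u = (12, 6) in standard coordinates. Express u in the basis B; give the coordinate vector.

(-2, 4)

[u]_B is the unique c with M c = u, where M has columns e1, e2.
System: -2c_1 + 2c_2 = 12, 3c_1 + 3c_2 = 6; solving gives c_1 = -2, c_2 = 4.
Check: -2e1 + 4e2 = (12, 6).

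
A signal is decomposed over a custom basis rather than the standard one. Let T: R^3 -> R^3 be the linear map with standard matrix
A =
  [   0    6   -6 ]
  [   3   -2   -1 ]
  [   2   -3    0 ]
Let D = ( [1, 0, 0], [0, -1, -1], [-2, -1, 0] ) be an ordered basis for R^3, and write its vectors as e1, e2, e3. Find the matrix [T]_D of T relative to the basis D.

[[-2, 0, 0], [-2, -3, 1], [-1, 0, 3]]

Let P have columns e1, ..., e3. Then [T]_D = P^(-1) A P.
Here det P = -1, so P^(-1) is integer; computing A P first and then P^(-1)(A P) gives [[-2, 0, 0], [-2, -3, 1], [-1, 0, 3]].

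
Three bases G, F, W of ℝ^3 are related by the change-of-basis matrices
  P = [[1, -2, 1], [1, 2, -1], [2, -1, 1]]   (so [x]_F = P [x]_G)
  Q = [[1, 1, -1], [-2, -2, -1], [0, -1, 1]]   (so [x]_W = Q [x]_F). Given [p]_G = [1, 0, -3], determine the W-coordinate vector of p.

[3, -3, -5]

Composing the changes, [p]_W = Q P [p]_G.
Q P = [[0, 1, -1], [-6, 1, -1], [1, -3, 2]]; applying this to [1, 0, -3] gives [3, -3, -5].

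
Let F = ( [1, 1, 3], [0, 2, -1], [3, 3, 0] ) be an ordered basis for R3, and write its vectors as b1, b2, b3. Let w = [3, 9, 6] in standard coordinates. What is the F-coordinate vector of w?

[3, 3, 0]

We seek scalars with c_1 b1 + ... + c_3 b3 = w; equivalently solve M c = w where the columns of M are b1, ..., b3.
Row-reducing the augmented matrix [M | w] gives c = (3, 3, 0).
Check: 3b1 + 3b2 + 0·b3 = [3, 9, 6].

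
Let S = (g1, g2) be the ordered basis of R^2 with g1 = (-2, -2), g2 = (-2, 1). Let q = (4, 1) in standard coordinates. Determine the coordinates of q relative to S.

Write q = c_1 g1 + c_2 g2 and solve for the c_i.
System: -2c_1 - 2c_2 = 4, -2c_1 + c_2 = 1; solving gives c_1 = -1, c_2 = -1.
Check: -g1 - g2 = (4, 1).

(-1, -1)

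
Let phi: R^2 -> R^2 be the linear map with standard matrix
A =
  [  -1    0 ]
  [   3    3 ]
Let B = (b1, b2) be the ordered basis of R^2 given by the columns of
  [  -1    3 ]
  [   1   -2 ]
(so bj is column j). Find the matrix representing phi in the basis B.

[[2, 3], [1, 0]]

Let P have columns b1, b2. Then [phi]_B = P^(-1) A P.
Here det P = -1, so P^(-1) is integer; computing A P first and then P^(-1)(A P) gives [[2, 3], [1, 0]].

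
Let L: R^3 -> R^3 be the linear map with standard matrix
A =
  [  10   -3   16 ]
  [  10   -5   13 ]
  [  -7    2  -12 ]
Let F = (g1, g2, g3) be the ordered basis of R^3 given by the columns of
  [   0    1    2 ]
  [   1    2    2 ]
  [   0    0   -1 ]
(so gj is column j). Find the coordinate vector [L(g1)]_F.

[-3, 1, -2]

Compute L(g1) = A g1 = [-3, -5, 2] in standard coordinates.
Then write this in F-coordinates: solve for y in y_1 g1 + ... + y_3 g3 = [-3, -5, 2].
This gives y = [-3, 1, -2], which is column 1 of [L]_F.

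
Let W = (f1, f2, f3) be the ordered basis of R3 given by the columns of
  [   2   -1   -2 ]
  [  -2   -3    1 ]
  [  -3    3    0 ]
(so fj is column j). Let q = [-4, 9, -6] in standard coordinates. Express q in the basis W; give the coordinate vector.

[0, -2, 3]

[q]_W is the unique c with M c = q, where M has columns f1, ..., f3.
Row-reducing the augmented matrix [M | q] gives c = (0, -2, 3).
Check: 0·f1 - 2f2 + 3f3 = [-4, 9, -6].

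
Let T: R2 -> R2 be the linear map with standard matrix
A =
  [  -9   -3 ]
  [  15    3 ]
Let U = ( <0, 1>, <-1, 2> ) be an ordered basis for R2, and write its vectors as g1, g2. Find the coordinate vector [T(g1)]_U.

<-3, 3>

Column 1 of [T]_U is the U-coordinate vector of T(g1).
In standard coordinates T(g1) = A g1 = <-3, 3>.
Converting to U: <-3, 3> = -3g1 + 3g2, so the coordinate vector is <-3, 3>.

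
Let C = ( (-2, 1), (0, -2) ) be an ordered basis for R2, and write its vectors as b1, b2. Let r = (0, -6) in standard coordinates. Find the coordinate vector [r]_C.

(0, 3)

Write r = c_1 b1 + c_2 b2 and solve for the c_i.
System: -2c_1 + 0c_2 = 0, c_1 - 2c_2 = -6; solving gives c_1 = 0, c_2 = 3.
Check: 0·b1 + 3b2 = (0, -6).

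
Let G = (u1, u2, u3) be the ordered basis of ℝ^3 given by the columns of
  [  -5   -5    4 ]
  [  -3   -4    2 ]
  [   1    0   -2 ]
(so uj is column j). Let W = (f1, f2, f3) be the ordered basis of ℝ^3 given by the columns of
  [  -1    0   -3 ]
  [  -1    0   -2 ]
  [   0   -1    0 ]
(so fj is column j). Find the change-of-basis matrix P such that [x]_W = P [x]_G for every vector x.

[[-1, 2, 2], [-1, 0, 2], [2, 1, -2]]

Column j of P is [uj]_W, since P maps G-coordinates to W-coordinates.
Expressing u1 in W: u1 = -f1 - f2 + 2f3, so column 1 of P is (-1, -1, 2).
Doing the same for each uj gives P = [[-1, 2, 2], [-1, 0, 2], [2, 1, -2]].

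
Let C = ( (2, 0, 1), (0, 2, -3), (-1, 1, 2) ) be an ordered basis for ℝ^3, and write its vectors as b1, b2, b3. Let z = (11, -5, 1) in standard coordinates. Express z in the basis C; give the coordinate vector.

(4, -1, -3)

We seek scalars with c_1 b1 + ... + c_3 b3 = z; equivalently solve M c = z where the columns of M are b1, ..., b3.
Row-reducing the augmented matrix [M | z] gives c = (4, -1, -3).
Check: 4b1 - b2 - 3b3 = (11, -5, 1).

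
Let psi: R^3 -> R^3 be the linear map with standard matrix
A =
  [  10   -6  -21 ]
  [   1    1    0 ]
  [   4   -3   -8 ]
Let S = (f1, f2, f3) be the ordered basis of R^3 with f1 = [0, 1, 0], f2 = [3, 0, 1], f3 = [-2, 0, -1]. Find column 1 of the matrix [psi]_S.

Column 1 of [psi]_S is the S-coordinate vector of psi(f1).
In standard coordinates psi(f1) = A f1 = [-6, 1, -3].
Converting to S: [-6, 1, -3] = f1 + 0·f2 + 3f3, so the coordinate vector is [1, 0, 3].

[1, 0, 3]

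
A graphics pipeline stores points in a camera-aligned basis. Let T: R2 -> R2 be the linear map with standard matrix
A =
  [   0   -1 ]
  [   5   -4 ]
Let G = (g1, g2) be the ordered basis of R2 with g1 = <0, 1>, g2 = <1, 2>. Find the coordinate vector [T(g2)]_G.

<1, -2>

Column 2 of [T]_G is the G-coordinate vector of T(g2).
In standard coordinates T(g2) = A g2 = <-2, -3>.
Converting to G: <-2, -3> = g1 - 2g2, so the coordinate vector is <1, -2>.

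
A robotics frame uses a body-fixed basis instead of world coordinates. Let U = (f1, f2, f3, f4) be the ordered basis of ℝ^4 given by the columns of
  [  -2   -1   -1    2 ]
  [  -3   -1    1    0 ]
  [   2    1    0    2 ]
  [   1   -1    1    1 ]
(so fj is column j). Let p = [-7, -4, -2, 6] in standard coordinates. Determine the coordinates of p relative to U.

[3, -4, 1, -2]

We seek scalars with c_1 f1 + ... + c_4 f4 = p; equivalently solve M c = p where the columns of M are f1, ..., f4.
Row-reducing the augmented matrix [M | p] gives c = (3, -4, 1, -2).
Check: 3f1 - 4f2 + f3 - 2f4 = [-7, -4, -2, 6].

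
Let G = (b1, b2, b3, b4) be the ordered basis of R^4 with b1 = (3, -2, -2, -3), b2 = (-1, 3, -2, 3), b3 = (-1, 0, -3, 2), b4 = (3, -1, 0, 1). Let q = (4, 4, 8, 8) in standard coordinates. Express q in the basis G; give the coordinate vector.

Write q = c_1 b1 + ... + c_4 b4 and solve for the c_i.
Row-reducing the augmented matrix [M | q] gives c = (-2, 1, -2, 3).
Check: -2b1 + b2 - 2b3 + 3b4 = (4, 4, 8, 8).

(-2, 1, -2, 3)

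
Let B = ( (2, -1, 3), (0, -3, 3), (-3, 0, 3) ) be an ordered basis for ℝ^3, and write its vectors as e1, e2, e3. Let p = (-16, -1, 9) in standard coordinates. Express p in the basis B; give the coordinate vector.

(-2, 1, 4)

[p]_B is the unique c with M c = p, where M has columns e1, ..., e3.
Gaussian elimination on [M | p] yields c = (-2, 1, 4).
Check: -2e1 + e2 + 4e3 = (-16, -1, 9).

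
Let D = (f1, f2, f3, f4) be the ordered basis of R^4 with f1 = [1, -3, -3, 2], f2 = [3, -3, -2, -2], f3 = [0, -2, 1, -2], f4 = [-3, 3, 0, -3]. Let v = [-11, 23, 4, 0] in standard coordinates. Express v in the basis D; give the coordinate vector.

Write v = c_1 f1 + ... + c_4 f4 and solve for the c_i.
Solving this 4x4 system gives c = (-2, -1, -4, 2).
Check: -2f1 - f2 - 4f3 + 2f4 = [-11, 23, 4, 0].

[-2, -1, -4, 2]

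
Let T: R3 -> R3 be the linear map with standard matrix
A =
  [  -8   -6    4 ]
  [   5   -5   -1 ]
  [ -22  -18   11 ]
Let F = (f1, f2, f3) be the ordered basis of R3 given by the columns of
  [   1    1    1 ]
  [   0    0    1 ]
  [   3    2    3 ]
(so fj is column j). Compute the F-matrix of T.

[[1, -3, 0], [1, 0, 1], [2, 3, -3]]

Let P have columns f1, ..., f3. Then [T]_F = P^(-1) A P.
Here det P = 1, so P^(-1) is integer; computing A P first and then P^(-1)(A P) gives [[1, -3, 0], [1, 0, 1], [2, 3, -3]].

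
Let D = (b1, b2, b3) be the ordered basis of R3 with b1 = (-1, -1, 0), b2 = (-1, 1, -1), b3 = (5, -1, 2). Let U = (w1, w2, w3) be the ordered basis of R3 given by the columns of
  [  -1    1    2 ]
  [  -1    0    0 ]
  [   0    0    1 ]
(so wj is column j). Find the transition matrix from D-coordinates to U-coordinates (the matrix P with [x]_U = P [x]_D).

Let M have columns bj and N have columns wj. Then for every x, N [x]_U = x = M [x]_D, so P = N^(-1) M.
Since det N = 1, N^(-1) has integer entries; multiplying gives P = [[1, -1, 1], [0, 0, 2], [0, -1, 2]].

[[1, -1, 1], [0, 0, 2], [0, -1, 2]]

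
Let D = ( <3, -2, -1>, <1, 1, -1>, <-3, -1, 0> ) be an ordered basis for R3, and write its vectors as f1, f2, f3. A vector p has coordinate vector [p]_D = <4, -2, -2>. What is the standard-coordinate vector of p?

The coordinates say p = 4f1 - 2f2 - 2f3; adding the scaled basis vectors gives <16, -8, -2>.

<16, -8, -2>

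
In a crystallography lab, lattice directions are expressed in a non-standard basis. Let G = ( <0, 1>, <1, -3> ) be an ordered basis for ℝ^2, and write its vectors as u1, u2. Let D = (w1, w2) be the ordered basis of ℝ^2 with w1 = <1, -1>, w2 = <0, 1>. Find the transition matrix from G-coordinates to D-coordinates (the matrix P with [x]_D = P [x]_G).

[[0, 1], [1, -2]]

Let M have columns uj and N have columns wj. Then for every x, N [x]_D = x = M [x]_G, so P = N^(-1) M.
Since det N = 1, N^(-1) has integer entries; multiplying gives P = [[0, 1], [1, -2]].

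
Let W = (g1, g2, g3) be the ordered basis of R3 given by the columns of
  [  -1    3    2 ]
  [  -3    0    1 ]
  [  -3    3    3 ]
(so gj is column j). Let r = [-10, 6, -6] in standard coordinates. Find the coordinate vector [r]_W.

Write r = c_1 g1 + ... + c_3 g3 and solve for the c_i.
Solving this 3x3 system gives c = (-2, -4, 0).
Check: -2g1 - 4g2 + 0·g3 = [-10, 6, -6].

[-2, -4, 0]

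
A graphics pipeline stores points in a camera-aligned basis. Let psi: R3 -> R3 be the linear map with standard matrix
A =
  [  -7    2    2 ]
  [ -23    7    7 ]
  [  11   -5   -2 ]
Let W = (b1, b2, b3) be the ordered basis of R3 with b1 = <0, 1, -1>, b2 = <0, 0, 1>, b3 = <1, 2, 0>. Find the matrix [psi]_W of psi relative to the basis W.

The j-th column of [psi]_W is [psi(bj)]_W.
psi(b1) = A b1 = <0, 0, -3> = 0·b1 - 3b2 + 0·b3, so column 1 is <0, -3, 0>.
Repeating for b2, b3 and assembling the columns gives [[0, 3, -3], [-3, 1, -2], [0, 2, -3]].

[[0, 3, -3], [-3, 1, -2], [0, 2, -3]]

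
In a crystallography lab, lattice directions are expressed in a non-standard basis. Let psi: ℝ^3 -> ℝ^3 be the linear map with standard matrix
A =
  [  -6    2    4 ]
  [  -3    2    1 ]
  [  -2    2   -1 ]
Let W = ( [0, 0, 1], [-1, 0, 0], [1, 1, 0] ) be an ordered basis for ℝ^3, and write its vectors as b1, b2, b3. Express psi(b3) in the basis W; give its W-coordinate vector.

Column 3 of [psi]_W is the W-coordinate vector of psi(b3).
In standard coordinates psi(b3) = A b3 = [-4, -1, 0].
Converting to W: [-4, -1, 0] = 0·b1 + 3b2 - b3, so the coordinate vector is [0, 3, -1].

[0, 3, -1]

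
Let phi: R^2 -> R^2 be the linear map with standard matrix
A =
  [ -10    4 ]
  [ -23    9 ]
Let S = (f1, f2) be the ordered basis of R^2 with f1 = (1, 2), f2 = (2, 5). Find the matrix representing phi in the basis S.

[[0, 2], [-1, -1]]

With P the matrix whose columns are f1, f2, [phi]_S = P^(-1) A P.
Column by column: phi(f1) = A f1 = (-2, -5); its S-coordinates (0, -1) give column 1.
Continuing for each basis vector yields [phi]_S = [[0, 2], [-1, -1]].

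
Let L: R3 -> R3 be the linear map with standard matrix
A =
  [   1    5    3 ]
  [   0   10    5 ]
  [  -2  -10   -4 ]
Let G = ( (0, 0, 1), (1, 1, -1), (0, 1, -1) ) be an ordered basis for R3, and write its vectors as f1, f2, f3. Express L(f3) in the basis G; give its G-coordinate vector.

Compute L(f3) = A f3 = (2, 5, -6) in standard coordinates.
Then write this in G-coordinates: solve for y in y_1 f1 + ... + y_3 f3 = (2, 5, -6).
This gives y = (-1, 2, 3), which is column 3 of [L]_G.

(-1, 2, 3)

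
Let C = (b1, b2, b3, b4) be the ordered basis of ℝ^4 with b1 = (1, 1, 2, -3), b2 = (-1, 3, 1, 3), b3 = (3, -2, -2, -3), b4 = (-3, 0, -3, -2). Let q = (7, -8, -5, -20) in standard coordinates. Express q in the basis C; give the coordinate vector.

We seek scalars with c_1 b1 + ... + c_4 b4 = q; equivalently solve M c = q where the columns of M are b1, ..., b4.
Row-reducing the augmented matrix [M | q] gives c = (2, -2, 2, 1).
Check: 2b1 - 2b2 + 2b3 + b4 = (7, -8, -5, -20).

(2, -2, 2, 1)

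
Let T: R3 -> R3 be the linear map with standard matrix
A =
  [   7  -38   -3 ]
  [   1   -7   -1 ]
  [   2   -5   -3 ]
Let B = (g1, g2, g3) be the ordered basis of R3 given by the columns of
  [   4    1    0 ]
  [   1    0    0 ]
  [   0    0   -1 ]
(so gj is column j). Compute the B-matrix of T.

With P the matrix whose columns are g1, ..., g3, [T]_B = P^(-1) A P.
Column by column: T(g1) = A g1 = [-10, -3, 3]; its B-coordinates [-3, 2, -3] give column 1.
Continuing for each basis vector yields [T]_B = [[-3, 1, 1], [2, 3, -1], [-3, -2, -3]].

[[-3, 1, 1], [2, 3, -1], [-3, -2, -3]]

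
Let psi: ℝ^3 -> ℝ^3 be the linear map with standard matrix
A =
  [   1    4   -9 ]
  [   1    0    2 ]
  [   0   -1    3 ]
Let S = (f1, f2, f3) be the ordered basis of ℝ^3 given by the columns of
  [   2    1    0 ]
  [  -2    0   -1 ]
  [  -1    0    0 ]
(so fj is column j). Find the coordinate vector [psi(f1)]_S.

[1, 1, -2]

Compute psi(f1) = A f1 = [3, 0, -1] in standard coordinates.
Then write this in S-coordinates: solve for y in y_1 f1 + ... + y_3 f3 = [3, 0, -1].
This gives y = [1, 1, -2], which is column 1 of [psi]_S.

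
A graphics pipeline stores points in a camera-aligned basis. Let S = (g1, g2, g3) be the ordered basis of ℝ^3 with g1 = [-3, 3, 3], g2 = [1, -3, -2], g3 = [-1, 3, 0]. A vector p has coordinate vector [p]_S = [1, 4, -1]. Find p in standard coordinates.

[2, -12, -5]

By definition p = g1 + 4g2 - g3.
Summing componentwise gives [2, -12, -5].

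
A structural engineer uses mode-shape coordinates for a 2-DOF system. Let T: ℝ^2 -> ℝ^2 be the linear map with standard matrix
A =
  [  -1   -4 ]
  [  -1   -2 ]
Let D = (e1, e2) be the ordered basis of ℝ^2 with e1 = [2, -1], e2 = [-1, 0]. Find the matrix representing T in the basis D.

[[0, -1], [-2, -3]]

Let P have columns e1, e2. Then [T]_D = P^(-1) A P.
Here det P = -1, so P^(-1) is integer; computing A P first and then P^(-1)(A P) gives [[0, -1], [-2, -3]].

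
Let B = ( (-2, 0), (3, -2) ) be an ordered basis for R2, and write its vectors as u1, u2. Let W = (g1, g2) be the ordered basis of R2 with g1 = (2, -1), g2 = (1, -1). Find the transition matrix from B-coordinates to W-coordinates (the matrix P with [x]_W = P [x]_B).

[[-2, 1], [2, 1]]

Take x = uj: its B-coordinates are the j-th standard unit vector, so P e_j — column j of P — equals [uj]_W.
u1 = -2g1 + 2g2, giving column 1 = (-2, 2); repeating for each j gives P = [[-2, 1], [2, 1]].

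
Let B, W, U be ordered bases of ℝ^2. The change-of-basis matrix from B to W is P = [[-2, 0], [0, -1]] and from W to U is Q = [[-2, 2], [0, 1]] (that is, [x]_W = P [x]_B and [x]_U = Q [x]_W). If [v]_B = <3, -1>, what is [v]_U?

<14, 1>

Composing the changes, [v]_U = Q P [v]_B.
Q P = [[4, -2], [0, -1]]; applying this to <3, -1> gives <14, 1>.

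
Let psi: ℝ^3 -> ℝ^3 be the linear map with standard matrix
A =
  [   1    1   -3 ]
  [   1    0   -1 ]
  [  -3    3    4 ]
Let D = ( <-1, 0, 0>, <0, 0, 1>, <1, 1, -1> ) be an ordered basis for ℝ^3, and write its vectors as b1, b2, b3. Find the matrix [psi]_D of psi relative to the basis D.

The j-th column of [psi]_D is [psi(bj)]_D.
psi(b1) = A b1 = <-1, -1, 3> = 0·b1 + 2b2 - b3, so column 1 is <0, 2, -1>.
Repeating for b2, b3 and assembling the columns gives [[0, 2, -3], [2, 3, -2], [-1, -1, 2]].

[[0, 2, -3], [2, 3, -2], [-1, -1, 2]]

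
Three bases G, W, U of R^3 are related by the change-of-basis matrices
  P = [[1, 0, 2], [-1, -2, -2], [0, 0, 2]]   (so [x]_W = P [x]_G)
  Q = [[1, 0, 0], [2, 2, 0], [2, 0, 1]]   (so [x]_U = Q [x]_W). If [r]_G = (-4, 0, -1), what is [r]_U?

First [r]_W = P [r]_G = (-6, 6, -2).
Then [r]_U = Q [r]_W = (-6, 0, -14).

(-6, 0, -14)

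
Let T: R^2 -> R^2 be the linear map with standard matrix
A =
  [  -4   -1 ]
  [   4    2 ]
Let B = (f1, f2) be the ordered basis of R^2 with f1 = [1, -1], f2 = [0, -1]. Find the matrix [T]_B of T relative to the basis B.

[[-3, 1], [1, 1]]

Let P have columns f1, f2. Then [T]_B = P^(-1) A P.
Here det P = -1, so P^(-1) is integer; computing A P first and then P^(-1)(A P) gives [[-3, 1], [1, 1]].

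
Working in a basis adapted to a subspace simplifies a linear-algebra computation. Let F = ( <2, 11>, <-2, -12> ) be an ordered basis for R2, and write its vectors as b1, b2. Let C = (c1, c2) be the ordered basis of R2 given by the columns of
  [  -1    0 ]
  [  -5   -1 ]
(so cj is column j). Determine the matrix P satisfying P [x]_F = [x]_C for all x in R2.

Let M have columns bj and N have columns cj. Then for every x, N [x]_C = x = M [x]_F, so P = N^(-1) M.
Since det N = 1, N^(-1) has integer entries; multiplying gives P = [[-2, 2], [-1, 2]].

[[-2, 2], [-1, 2]]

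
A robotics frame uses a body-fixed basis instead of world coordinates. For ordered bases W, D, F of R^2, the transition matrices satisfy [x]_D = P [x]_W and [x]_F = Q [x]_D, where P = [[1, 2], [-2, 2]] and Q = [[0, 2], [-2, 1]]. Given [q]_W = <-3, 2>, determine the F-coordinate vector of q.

<20, 8>

First [q]_D = P [q]_W = <1, 10>.
Then [q]_F = Q [q]_D = <20, 8>.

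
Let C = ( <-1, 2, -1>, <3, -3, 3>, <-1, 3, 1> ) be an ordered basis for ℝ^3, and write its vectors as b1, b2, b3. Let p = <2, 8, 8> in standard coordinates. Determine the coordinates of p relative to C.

<4, 3, 3>

We seek scalars with c_1 b1 + ... + c_3 b3 = p; equivalently solve M c = p where the columns of M are b1, ..., b3.
Gaussian elimination on [M | p] yields c = (4, 3, 3).
Check: 4b1 + 3b2 + 3b3 = <2, 8, 8>.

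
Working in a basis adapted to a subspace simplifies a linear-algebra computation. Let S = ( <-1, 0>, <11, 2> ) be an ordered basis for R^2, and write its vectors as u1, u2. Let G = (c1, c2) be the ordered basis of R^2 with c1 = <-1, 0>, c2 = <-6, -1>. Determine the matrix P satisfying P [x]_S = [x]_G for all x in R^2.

[[1, 1], [0, -2]]

Column j of P is [uj]_G, since P maps S-coordinates to G-coordinates.
Expressing u1 in G: u1 = c1 + 0·c2, so column 1 of P is <1, 0>.
Doing the same for each uj gives P = [[1, 1], [0, -2]].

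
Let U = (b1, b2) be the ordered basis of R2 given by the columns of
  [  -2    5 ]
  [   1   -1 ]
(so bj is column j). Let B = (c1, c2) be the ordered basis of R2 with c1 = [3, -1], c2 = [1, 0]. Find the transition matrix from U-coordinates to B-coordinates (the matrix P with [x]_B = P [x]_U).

Take x = bj: its U-coordinates are the j-th standard unit vector, so P e_j — column j of P — equals [bj]_B.
b1 = -c1 + c2, giving column 1 = [-1, 1]; repeating for each j gives P = [[-1, 1], [1, 2]].

[[-1, 1], [1, 2]]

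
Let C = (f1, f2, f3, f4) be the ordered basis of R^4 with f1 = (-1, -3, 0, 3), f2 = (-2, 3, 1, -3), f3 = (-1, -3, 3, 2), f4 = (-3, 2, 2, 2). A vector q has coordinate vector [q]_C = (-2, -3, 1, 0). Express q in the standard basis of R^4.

By definition q = -2f1 - 3f2 + f3 + 0·f4.
Summing componentwise gives (7, -6, 0, 5).

(7, -6, 0, 5)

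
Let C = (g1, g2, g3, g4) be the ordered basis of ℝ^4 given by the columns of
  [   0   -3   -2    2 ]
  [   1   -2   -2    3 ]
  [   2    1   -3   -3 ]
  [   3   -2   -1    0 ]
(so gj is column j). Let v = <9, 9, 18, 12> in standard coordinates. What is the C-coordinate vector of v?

<2, -1, -4, -1>

[v]_C is the unique c with M c = v, where M has columns g1, ..., g4.
Solving this 4x4 system gives c = (2, -1, -4, -1).
Check: 2g1 - g2 - 4g3 - g4 = <9, 9, 18, 12>.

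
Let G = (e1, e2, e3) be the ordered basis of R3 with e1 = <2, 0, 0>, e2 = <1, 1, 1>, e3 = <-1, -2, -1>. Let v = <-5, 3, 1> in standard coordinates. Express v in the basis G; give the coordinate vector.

<-3, -1, -2>

Write v = c_1 e1 + ... + c_3 e3 and solve for the c_i.
Gaussian elimination on [M | v] yields c = (-3, -1, -2).
Check: -3e1 - e2 - 2e3 = <-5, 3, 1>.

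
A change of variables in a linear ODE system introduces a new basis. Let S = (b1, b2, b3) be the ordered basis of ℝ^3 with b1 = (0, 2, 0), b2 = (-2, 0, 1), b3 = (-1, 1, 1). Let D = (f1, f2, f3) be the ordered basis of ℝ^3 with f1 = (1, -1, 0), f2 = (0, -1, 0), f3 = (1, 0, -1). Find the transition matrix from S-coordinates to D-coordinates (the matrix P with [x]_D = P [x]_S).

Let M have columns bj and N have columns fj. Then for every x, N [x]_D = x = M [x]_S, so P = N^(-1) M.
Since det N = 1, N^(-1) has integer entries; multiplying gives P = [[0, -1, 0], [-2, 1, -1], [0, -1, -1]].

[[0, -1, 0], [-2, 1, -1], [0, -1, -1]]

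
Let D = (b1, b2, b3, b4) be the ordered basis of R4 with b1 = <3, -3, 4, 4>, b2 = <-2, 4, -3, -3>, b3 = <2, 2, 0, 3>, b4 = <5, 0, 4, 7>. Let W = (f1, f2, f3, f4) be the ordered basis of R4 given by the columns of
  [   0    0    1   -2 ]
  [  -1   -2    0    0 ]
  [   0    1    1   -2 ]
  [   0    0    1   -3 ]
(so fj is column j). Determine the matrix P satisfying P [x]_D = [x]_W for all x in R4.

[[1, -2, 2, 2], [1, -1, -2, -1], [1, 0, 0, 1], [-1, 1, -1, -2]]

Take x = bj: its D-coordinates are the j-th standard unit vector, so P e_j — column j of P — equals [bj]_W.
b1 = f1 + f2 + f3 - f4, giving column 1 = <1, 1, 1, -1>; repeating for each j gives P = [[1, -2, 2, 2], [1, -1, -2, -1], [1, 0, 0, 1], [-1, 1, -1, -2]].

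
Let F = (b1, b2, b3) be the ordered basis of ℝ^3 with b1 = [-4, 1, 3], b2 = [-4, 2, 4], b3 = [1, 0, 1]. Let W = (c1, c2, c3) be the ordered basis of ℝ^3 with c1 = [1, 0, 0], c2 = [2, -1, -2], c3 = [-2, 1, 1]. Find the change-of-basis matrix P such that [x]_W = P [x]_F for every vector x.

Let M have columns bj and N have columns cj. Then for every x, N [x]_W = x = M [x]_F, so P = N^(-1) M.
Since det N = 1, N^(-1) has integer entries; multiplying gives P = [[-2, 0, 1], [-2, -2, -1], [-1, 0, -1]].

[[-2, 0, 1], [-2, -2, -1], [-1, 0, -1]]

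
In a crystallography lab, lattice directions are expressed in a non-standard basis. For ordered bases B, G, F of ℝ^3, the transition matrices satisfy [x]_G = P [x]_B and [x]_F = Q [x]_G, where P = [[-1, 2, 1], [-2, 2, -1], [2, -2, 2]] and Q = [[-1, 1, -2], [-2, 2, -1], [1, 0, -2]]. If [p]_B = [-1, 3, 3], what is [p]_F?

Composing the changes, [p]_F = Q P [p]_B.
Q P = [[-5, 4, -6], [-4, 2, -6], [-5, 6, -3]]; applying this to [-1, 3, 3] gives [-1, -8, 14].

[-1, -8, 14]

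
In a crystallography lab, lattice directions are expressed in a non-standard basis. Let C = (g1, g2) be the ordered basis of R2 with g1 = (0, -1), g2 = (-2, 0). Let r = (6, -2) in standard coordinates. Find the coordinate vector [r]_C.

[r]_C is the unique c with M c = r, where M has columns g1, g2.
System: 0c_1 - 2c_2 = 6, -c_1 + 0c_2 = -2; solving gives c_1 = 2, c_2 = -3.
Check: 2g1 - 3g2 = (6, -2).

(2, -3)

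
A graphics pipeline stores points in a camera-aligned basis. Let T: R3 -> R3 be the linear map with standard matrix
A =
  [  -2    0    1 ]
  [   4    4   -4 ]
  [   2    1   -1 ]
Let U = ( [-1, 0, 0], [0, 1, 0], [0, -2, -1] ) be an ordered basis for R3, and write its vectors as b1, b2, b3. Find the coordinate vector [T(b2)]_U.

[0, 2, -1]

Column 2 of [T]_U is the U-coordinate vector of T(b2).
In standard coordinates T(b2) = A b2 = [0, 4, 1].
Converting to U: [0, 4, 1] = 0·b1 + 2b2 - b3, so the coordinate vector is [0, 2, -1].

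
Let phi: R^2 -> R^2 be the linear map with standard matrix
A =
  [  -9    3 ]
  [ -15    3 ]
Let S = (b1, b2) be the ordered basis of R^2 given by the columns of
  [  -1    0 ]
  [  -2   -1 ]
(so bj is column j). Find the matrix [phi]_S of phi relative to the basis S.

The j-th column of [phi]_S is [phi(bj)]_S.
phi(b1) = A b1 = (3, 9) = -3b1 - 3b2, so column 1 is (-3, -3).
Repeating for b2 and assembling the columns gives [[-3, 3], [-3, -3]].

[[-3, 3], [-3, -3]]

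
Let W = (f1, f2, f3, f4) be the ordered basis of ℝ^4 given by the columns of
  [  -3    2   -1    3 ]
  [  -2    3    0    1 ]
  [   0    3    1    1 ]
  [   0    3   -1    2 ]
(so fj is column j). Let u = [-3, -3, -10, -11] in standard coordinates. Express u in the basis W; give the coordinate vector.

Write u = c_1 f1 + ... + c_4 f4 and solve for the c_i.
Solving this 4x4 system gives c = (-3, -2, -1, -3).
Check: -3f1 - 2f2 - f3 - 3f4 = [-3, -3, -10, -11].

[-3, -2, -1, -3]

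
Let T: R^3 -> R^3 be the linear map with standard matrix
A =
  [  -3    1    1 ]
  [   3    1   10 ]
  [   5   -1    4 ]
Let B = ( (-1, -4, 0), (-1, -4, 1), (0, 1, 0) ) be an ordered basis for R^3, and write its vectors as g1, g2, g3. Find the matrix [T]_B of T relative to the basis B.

[[2, -3, 0], [-1, 3, -1], [-3, 3, -3]]

Let P have columns g1, ..., g3. Then [T]_B = P^(-1) A P.
Here det P = 1, so P^(-1) is integer; computing A P first and then P^(-1)(A P) gives [[2, -3, 0], [-1, 3, -1], [-3, 3, -3]].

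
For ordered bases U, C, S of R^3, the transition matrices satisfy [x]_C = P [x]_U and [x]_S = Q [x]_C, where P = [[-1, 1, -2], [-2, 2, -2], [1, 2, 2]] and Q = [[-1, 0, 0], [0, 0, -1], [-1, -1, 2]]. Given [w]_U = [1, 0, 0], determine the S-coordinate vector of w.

[1, -1, 5]

First [w]_C = P [w]_U = [-1, -2, 1].
Then [w]_S = Q [w]_C = [1, -1, 5].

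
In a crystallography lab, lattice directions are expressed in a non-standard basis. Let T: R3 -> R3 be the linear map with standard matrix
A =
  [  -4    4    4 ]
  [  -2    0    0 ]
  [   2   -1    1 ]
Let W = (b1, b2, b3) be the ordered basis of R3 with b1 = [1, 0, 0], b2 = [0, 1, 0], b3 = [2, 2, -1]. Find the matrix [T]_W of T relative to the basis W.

The j-th column of [T]_W is [T(bj)]_W.
T(b1) = A b1 = [-4, -2, 2] = 0·b1 + 2b2 - 2b3, so column 1 is [0, 2, -2].
Repeating for b2, b3 and assembling the columns gives [[0, 2, -2], [2, -2, -2], [-2, 1, -1]].

[[0, 2, -2], [2, -2, -2], [-2, 1, -1]]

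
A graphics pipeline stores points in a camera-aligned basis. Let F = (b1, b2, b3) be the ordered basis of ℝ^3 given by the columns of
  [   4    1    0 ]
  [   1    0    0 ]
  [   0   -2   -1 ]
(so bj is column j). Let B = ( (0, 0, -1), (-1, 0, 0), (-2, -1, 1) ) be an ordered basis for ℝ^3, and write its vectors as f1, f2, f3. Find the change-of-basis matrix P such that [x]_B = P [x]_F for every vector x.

Column j of P is [bj]_B, since P maps F-coordinates to B-coordinates.
Expressing b1 in B: b1 = -f1 - 2f2 - f3, so column 1 of P is (-1, -2, -1).
Doing the same for each bj gives P = [[-1, 2, 1], [-2, -1, 0], [-1, 0, 0]].

[[-1, 2, 1], [-2, -1, 0], [-1, 0, 0]]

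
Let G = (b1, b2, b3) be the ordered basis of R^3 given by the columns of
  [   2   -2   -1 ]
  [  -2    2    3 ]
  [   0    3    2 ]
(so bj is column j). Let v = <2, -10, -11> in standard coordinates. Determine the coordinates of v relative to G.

[v]_G is the unique c with M c = v, where M has columns b1, ..., b3.
Gaussian elimination on [M | v] yields c = (-2, -1, -4).
Check: -2b1 - b2 - 4b3 = <2, -10, -11>.

<-2, -1, -4>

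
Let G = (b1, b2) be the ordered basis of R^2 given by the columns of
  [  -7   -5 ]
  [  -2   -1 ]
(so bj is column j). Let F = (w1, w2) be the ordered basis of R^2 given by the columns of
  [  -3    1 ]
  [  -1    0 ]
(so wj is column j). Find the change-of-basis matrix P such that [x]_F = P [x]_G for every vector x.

Let M have columns bj and N have columns wj. Then for every x, N [x]_F = x = M [x]_G, so P = N^(-1) M.
Since det N = 1, N^(-1) has integer entries; multiplying gives P = [[2, 1], [-1, -2]].

[[2, 1], [-1, -2]]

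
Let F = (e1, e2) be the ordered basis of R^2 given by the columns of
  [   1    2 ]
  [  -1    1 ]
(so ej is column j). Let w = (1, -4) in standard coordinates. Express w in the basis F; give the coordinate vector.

We seek scalars with c_1 e1 + c_2 e2 = w; equivalently solve M c = w where the columns of M are e1, e2.
System: c_1 + 2c_2 = 1, -c_1 + c_2 = -4; solving gives c_1 = 3, c_2 = -1.
Check: 3e1 - e2 = (1, -4).

(3, -1)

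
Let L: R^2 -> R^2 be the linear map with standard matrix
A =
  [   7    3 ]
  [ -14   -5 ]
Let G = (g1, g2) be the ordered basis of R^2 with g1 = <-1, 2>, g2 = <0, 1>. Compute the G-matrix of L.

With P the matrix whose columns are g1, g2, [L]_G = P^(-1) A P.
Column by column: L(g1) = A g1 = <-1, 4>; its G-coordinates <1, 2> give column 1.
Continuing for each basis vector yields [L]_G = [[1, -3], [2, 1]].

[[1, -3], [2, 1]]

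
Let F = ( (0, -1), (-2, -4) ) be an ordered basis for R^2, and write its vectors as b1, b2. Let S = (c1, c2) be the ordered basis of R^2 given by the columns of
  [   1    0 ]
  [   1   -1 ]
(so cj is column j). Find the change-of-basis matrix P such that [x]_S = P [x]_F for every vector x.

[[0, -2], [1, 2]]

Let M have columns bj and N have columns cj. Then for every x, N [x]_S = x = M [x]_F, so P = N^(-1) M.
Since det N = -1, N^(-1) has integer entries; multiplying gives P = [[0, -2], [1, 2]].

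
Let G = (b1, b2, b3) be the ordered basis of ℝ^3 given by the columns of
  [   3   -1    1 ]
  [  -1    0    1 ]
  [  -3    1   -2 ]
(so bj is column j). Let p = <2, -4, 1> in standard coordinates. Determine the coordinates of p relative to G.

[p]_G is the unique c with M c = p, where M has columns b1, ..., b3.
Gaussian elimination on [M | p] yields c = (1, -2, -3).
Check: b1 - 2b2 - 3b3 = <2, -4, 1>.

<1, -2, -3>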